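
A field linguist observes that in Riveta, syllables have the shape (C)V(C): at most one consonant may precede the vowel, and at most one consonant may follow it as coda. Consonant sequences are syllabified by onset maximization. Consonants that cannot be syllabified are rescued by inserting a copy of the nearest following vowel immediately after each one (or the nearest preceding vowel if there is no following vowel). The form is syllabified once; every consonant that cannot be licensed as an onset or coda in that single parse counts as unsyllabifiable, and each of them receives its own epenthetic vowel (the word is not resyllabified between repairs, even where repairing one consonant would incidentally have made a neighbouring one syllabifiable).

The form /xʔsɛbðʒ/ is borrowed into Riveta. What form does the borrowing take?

The consonants /x/, /ʔ/, /ð/, /ʒ/ cannot be parsed into a legal (C)V(C) syllable (at most one coda consonant is licensed; onsets are limited to one consonant).
Inserting the epenthetic vowel yields /x/ → /xɛ/, /ʔ/ → /ʔɛ/, /ð/ → /ðɛ/, /ʒ/ → /ʒɛ/.

xɛʔɛsɛbðɛʒɛ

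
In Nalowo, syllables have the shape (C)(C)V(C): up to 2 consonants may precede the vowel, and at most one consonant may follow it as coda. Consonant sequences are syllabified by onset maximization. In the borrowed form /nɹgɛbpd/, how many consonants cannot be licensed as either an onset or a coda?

Syllabifying with onset maximization leaves /n/, /p/, /d/ stranded (at most one coda consonant is licensed; onsets may contain at most 2 consonants).

3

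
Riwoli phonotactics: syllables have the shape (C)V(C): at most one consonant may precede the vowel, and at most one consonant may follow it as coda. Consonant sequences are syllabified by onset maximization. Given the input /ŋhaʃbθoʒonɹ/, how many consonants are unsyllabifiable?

The consonants /ŋ/, /b/, /ɹ/ cannot be parsed into a legal (C)V(C) syllable (at most one coda consonant is licensed; onsets are limited to one consonant).

3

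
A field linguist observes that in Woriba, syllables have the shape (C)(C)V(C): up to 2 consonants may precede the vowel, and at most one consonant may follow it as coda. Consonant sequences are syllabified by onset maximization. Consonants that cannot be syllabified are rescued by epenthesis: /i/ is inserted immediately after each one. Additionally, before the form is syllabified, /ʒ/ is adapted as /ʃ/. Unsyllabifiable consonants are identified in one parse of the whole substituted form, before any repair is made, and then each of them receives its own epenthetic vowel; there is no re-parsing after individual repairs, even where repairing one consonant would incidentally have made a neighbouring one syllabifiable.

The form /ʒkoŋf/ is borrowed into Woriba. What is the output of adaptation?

Substitution: /ʒ/ → /ʃ/, giving /ʃkoŋf/.
Under (C)(C)V(C), the unsyllabifiable consonants are /f/ (at most one coda consonant is licensed; onsets may contain at most 2 consonants).
Epenthesis after each stranded consonant: /f/ → /fi/.

ʃkoŋfi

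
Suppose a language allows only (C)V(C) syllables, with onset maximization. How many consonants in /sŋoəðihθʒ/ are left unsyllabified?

Syllabifying with onset maximization leaves /s/, /θ/, /ʒ/ stranded (at most one coda consonant is licensed; onsets are limited to one consonant).

3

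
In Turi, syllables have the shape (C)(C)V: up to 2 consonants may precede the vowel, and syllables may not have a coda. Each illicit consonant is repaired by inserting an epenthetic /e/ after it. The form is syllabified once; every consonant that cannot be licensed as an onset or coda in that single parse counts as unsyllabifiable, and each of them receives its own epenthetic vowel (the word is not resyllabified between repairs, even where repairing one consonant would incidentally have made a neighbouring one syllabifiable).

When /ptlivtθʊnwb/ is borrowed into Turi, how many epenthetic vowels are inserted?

The unsyllabifiable consonants are /p/, /v/, /n/, /w/, /b/; each receives one epenthetic vowel.

5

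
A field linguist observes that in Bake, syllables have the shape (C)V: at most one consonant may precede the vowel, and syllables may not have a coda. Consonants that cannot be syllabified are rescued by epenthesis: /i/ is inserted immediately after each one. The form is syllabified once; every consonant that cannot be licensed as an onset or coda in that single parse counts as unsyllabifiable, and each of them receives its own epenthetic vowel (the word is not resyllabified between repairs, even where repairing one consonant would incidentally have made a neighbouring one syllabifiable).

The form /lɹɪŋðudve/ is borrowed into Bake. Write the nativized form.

liɹɪŋiðudive

Under (C)V, the unsyllabifiable consonants are /l/, /ŋ/, /d/ (no codas are permitted; onsets are limited to one consonant).
Epenthesis after each stranded consonant: /l/ → /li/, /ŋ/ → /ŋi/, /d/ → /di/.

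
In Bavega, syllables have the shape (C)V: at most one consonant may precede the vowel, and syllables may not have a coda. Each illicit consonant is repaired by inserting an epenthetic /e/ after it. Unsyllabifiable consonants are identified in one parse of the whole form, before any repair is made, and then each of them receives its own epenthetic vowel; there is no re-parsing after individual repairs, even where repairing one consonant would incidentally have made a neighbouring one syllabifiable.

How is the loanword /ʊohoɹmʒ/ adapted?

Syllabifying with onset maximization leaves /ɹ/, /m/, /ʒ/ stranded (no codas are permitted; onsets are limited to one consonant).
Epenthesis after each stranded consonant: /ɹ/ → /ɹe/, /m/ → /me/, /ʒ/ → /ʒe/.

ʊohoɹemeʒe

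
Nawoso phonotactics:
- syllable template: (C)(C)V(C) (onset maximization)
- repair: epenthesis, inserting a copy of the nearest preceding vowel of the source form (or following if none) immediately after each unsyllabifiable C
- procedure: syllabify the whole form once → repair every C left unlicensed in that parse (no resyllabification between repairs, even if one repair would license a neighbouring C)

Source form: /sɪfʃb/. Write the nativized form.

Under (C)(C)V(C), the unsyllabifiable consonants are /ʃ/, /b/ (at most one coda consonant is licensed; onsets may contain at most 2 consonants).
Inserting the epenthetic vowel yields /ʃ/ → /ʃɪ/, /b/ → /bɪ/.

sɪfʃɪbɪ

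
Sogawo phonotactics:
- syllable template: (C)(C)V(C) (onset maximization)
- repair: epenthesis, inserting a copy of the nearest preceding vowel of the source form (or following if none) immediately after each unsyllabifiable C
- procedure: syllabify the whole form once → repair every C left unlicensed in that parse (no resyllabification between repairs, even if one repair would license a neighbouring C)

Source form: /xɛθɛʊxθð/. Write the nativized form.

xɛθɛʊxθʊðʊ

Syllabifying with onset maximization leaves /θ/, /ð/ stranded (at most one coda consonant is licensed; onsets may contain at most 2 consonants).
Each unlicensed consonant becomes the onset of a new syllable: /θ/ → /θʊ/, /ð/ → /ðʊ/.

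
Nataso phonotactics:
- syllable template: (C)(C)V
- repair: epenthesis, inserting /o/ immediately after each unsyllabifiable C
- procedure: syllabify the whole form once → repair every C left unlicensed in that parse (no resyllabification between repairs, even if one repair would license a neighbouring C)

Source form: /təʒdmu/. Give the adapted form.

təʒodmu

Under (C)(C)V, the unsyllabifiable consonants are /ʒ/ (no codas are permitted; onsets may contain at most 2 consonants).
Each unlicensed consonant becomes the onset of a new syllable: /ʒ/ → /ʒo/.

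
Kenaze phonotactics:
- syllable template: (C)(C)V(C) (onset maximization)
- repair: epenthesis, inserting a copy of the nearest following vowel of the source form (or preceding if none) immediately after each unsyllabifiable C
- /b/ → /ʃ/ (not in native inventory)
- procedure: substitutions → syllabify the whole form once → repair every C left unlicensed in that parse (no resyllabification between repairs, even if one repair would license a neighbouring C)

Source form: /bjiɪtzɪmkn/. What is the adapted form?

Substitution: /b/ → /ʃ/, giving /ʃjiɪtzɪmkn/.
The consonants /k/, /n/ cannot be parsed into a legal (C)(C)V(C) syllable (at most one coda consonant is licensed; onsets may contain at most 2 consonants).
Inserting the epenthetic vowel yields /k/ → /kɪ/, /n/ → /nɪ/.

ʃjiɪtzɪmkɪnɪ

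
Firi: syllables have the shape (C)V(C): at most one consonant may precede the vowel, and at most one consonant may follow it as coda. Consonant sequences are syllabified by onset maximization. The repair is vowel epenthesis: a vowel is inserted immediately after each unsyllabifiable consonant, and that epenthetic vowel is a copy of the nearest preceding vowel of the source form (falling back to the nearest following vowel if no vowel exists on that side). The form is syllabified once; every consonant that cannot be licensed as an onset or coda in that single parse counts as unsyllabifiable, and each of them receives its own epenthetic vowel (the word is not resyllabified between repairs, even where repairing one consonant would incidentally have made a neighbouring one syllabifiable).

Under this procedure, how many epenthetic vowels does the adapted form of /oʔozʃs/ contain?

The unsyllabifiable consonants are /ʃ/, /s/; each receives one epenthetic vowel.

2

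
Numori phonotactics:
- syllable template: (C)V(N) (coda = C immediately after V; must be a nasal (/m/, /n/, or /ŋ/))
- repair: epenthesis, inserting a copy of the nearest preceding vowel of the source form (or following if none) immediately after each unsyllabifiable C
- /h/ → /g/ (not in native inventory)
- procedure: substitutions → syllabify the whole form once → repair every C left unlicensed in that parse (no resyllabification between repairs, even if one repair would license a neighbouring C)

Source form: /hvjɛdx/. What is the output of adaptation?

Substitution: /h/ → /g/, giving /gvjɛdx/.
The consonants /g/, /v/, /d/, /x/ cannot be parsed into a legal (C)V(N) syllable (only a nasal (/m/, /n/, or /ŋ/) is licensed in coda position; onsets are limited to one consonant).
Epenthesis after each stranded consonant: /g/ → /gɛ/, /v/ → /vɛ/, /d/ → /dɛ/, /x/ → /xɛ/.

gɛvɛjɛdɛxɛ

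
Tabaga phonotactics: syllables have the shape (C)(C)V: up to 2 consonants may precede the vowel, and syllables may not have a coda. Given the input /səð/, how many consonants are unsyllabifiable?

1

Under (C)(C)V, the unsyllabifiable consonants are /ð/ (no codas are permitted; onsets may contain at most 2 consonants).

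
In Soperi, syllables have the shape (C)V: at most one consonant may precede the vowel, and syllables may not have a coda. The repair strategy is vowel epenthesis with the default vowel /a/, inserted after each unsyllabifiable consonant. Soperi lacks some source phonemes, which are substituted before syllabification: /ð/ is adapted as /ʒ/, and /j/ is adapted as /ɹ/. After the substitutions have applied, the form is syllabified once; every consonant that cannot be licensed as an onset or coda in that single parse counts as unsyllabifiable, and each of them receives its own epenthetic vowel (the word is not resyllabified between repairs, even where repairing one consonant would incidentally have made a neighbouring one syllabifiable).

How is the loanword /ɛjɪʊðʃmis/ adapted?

Substitution: /j/ → /ɹ/, /ð/ → /ʒ/, giving /ɛɹɪʊʒʃmis/.
The consonants /ʒ/, /ʃ/, /s/ cannot be parsed into a legal (C)V syllable (no codas are permitted; onsets are limited to one consonant).
Inserting the epenthetic vowel yields /ʒ/ → /ʒa/, /ʃ/ → /ʃa/, /s/ → /sa/.

ɛɹɪʊʒaʃamisa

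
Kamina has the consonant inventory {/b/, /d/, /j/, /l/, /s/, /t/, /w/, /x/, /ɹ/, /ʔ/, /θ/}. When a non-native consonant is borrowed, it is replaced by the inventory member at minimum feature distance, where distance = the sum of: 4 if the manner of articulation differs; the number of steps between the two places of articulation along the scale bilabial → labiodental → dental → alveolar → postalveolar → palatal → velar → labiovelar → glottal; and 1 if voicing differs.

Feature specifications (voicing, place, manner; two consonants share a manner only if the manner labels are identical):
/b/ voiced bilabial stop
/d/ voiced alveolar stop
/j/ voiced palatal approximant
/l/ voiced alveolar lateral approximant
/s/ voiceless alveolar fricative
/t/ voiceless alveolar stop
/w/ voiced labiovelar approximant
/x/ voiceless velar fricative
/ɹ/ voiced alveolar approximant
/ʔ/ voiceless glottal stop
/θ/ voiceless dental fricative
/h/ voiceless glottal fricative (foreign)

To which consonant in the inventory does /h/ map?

/x/ is closest: same manner (fricative), place distance 2 (glottal→velar), same voicing; total 2. Next closest is /ʔ/ at distance 4.

x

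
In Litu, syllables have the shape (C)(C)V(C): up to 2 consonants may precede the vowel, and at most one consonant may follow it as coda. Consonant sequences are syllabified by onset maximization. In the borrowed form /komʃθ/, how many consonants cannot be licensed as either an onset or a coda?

Syllabifying with onset maximization leaves /ʃ/, /θ/ stranded (at most one coda consonant is licensed; onsets may contain at most 2 consonants).

2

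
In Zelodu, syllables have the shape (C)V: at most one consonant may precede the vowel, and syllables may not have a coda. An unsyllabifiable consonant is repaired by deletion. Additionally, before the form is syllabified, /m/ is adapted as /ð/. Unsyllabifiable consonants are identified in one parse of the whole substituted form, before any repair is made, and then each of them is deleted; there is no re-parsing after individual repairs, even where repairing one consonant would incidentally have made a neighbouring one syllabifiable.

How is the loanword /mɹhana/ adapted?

hana

Substitution: /m/ → /ð/, giving /ðɹhana/.
Syllabifying with onset maximization leaves /ð/, /ɹ/ stranded (no codas are permitted; onsets are limited to one consonant).
Each unlicensed consonant is deleted: /ð/, /ɹ/.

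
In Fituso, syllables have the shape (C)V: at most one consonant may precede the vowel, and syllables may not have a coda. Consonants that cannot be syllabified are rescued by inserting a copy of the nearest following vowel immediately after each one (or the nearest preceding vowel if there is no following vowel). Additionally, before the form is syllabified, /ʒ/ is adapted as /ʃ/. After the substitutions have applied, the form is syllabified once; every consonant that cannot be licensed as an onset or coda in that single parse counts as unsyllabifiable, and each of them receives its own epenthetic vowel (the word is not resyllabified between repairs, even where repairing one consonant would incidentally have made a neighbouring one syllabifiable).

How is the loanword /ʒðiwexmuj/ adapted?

Substitution: /ʒ/ → /ʃ/, giving /ʃðiwexmuj/.
The consonants /ʃ/, /x/, /j/ cannot be parsed into a legal (C)V syllable (no codas are permitted; onsets are limited to one consonant).
Epenthesis after each stranded consonant: /ʃ/ → /ʃi/, /x/ → /xu/, /j/ → /ju/.

ʃiðiwexumuju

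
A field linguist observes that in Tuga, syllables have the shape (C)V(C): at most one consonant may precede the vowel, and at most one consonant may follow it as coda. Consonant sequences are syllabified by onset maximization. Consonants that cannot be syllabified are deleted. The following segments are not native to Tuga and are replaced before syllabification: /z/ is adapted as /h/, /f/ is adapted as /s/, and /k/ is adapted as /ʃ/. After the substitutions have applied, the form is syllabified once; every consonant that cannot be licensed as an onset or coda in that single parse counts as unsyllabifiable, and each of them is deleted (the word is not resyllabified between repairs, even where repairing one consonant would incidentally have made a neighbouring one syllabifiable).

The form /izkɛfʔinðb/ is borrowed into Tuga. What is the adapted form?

ihʃɛsʔin

Substitution: /z/ → /h/, /k/ → /ʃ/, /f/ → /s/, giving /ihʃɛsʔinðb/.
Under (C)V(C), the unsyllabifiable consonants are /ð/, /b/ (at most one coda consonant is licensed; onsets are limited to one consonant).
Deleting the stranded consonants removes /ð/, /b/.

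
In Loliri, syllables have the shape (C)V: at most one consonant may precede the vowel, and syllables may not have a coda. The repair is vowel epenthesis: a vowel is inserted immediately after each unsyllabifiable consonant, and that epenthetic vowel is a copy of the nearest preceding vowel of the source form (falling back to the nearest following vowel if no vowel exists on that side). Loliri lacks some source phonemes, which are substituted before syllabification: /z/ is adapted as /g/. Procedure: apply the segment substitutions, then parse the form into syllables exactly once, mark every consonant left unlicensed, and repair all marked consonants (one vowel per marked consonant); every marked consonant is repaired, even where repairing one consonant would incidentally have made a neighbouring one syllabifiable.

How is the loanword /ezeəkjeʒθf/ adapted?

egeəkəjeʒeθefe

Substitution: /z/ → /g/, giving /egeəkjeʒθf/.
Syllabifying with onset maximization leaves /k/, /ʒ/, /θ/, /f/ stranded (no codas are permitted; onsets are limited to one consonant).
Each unlicensed consonant becomes the onset of a new syllable: /k/ → /kə/, /ʒ/ → /ʒe/, /θ/ → /θe/, /f/ → /fe/.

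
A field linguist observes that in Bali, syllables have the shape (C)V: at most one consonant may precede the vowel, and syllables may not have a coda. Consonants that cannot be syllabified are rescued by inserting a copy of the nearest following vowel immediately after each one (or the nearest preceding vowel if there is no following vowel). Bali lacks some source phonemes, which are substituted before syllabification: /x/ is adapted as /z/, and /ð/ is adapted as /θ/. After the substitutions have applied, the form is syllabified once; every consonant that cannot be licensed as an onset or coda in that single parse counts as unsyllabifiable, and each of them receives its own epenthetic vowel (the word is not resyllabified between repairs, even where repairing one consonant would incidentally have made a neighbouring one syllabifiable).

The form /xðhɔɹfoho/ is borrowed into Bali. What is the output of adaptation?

Substitution: /x/ → /z/, /ð/ → /θ/, giving /zθhɔɹfoho/.
Syllabifying with onset maximization leaves /z/, /θ/, /ɹ/ stranded (no codas are permitted; onsets are limited to one consonant).
Inserting the epenthetic vowel yields /z/ → /zɔ/, /θ/ → /θɔ/, /ɹ/ → /ɹo/.

zɔθɔhɔɹofoho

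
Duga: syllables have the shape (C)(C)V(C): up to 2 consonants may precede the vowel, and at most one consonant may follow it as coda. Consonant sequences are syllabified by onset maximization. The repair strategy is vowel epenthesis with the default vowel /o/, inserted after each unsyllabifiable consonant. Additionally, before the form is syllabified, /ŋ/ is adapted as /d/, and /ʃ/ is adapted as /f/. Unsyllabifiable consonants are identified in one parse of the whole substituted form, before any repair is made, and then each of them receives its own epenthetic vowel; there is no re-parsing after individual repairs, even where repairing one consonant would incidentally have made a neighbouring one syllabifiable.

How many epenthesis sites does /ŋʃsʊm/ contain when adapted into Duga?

After substitution the input is /dfsʊm/.
The unsyllabifiable consonants are /d/; each receives one epenthetic vowel.

1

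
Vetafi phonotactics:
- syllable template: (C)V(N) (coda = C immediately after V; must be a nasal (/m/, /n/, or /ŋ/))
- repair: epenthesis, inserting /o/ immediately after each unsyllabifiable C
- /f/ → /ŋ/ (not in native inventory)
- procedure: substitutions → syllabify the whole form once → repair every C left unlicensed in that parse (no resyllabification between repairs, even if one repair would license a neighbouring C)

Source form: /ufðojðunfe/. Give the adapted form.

Substitution: /f/ → /ŋ/, giving /uŋðojðunŋe/.
The consonants /j/ cannot be parsed into a legal (C)V(N) syllable (only a nasal (/m/, /n/, or /ŋ/) is licensed in coda position; onsets are limited to one consonant).
Inserting the epenthetic vowel yields /j/ → /jo/.

uŋðojoðunŋe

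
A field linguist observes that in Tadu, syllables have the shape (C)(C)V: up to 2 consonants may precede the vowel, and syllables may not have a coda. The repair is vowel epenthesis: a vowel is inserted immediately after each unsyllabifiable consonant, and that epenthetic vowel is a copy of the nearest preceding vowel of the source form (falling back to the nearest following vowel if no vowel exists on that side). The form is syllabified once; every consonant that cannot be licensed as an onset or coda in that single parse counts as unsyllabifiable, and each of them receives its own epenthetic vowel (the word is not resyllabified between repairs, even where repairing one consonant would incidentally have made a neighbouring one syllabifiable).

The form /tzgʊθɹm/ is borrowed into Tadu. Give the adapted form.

tʊzgʊθʊɹʊmʊ

Syllabifying with onset maximization leaves /t/, /θ/, /ɹ/, /m/ stranded (no codas are permitted; onsets may contain at most 2 consonants).
Epenthesis after each stranded consonant: /t/ → /tʊ/, /θ/ → /θʊ/, /ɹ/ → /ɹʊ/, /m/ → /mʊ/.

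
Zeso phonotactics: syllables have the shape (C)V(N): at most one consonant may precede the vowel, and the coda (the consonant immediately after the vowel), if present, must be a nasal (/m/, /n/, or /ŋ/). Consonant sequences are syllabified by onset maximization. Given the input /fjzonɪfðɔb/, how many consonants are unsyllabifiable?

The consonants /f/, /j/, /f/, /b/ cannot be parsed into a legal (C)V(N) syllable (only a nasal (/m/, /n/, or /ŋ/) is licensed in coda position; onsets are limited to one consonant).

4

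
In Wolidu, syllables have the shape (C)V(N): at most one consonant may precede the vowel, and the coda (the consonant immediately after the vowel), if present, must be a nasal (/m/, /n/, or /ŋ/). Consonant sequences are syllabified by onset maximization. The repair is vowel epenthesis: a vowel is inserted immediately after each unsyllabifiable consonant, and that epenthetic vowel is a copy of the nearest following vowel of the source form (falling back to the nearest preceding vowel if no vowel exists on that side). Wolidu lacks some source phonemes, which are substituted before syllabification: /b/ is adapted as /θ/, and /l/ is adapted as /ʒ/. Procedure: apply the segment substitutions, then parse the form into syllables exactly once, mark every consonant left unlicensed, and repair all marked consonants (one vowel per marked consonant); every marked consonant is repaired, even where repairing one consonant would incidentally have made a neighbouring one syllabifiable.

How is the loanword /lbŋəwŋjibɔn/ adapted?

ʒəθəŋəwiŋijiθɔn

Substitution: /l/ → /ʒ/, /b/ → /θ/, giving /ʒθŋəwŋjiθɔn/.
The consonants /ʒ/, /θ/, /w/, /ŋ/ cannot be parsed into a legal (C)V(N) syllable (only a nasal (/m/, /n/, or /ŋ/) is licensed in coda position; onsets are limited to one consonant).
Each unlicensed consonant becomes the onset of a new syllable: /ʒ/ → /ʒə/, /θ/ → /θə/, /w/ → /wi/, /ŋ/ → /ŋi/.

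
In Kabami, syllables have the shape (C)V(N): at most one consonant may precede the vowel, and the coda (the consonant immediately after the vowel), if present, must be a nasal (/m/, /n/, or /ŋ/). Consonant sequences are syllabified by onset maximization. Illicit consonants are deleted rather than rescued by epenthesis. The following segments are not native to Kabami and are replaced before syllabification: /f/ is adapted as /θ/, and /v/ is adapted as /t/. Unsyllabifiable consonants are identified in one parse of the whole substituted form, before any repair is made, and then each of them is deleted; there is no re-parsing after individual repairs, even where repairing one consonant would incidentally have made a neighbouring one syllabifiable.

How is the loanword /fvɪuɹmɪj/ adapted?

Substitution: /f/ → /θ/, /v/ → /t/, giving /θtɪuɹmɪj/.
The consonants /θ/, /ɹ/, /j/ cannot be parsed into a legal (C)V(N) syllable (only a nasal (/m/, /n/, or /ŋ/) is licensed in coda position; onsets are limited to one consonant).
Deleting the stranded consonants removes /θ/, /ɹ/, /j/.

tɪumɪ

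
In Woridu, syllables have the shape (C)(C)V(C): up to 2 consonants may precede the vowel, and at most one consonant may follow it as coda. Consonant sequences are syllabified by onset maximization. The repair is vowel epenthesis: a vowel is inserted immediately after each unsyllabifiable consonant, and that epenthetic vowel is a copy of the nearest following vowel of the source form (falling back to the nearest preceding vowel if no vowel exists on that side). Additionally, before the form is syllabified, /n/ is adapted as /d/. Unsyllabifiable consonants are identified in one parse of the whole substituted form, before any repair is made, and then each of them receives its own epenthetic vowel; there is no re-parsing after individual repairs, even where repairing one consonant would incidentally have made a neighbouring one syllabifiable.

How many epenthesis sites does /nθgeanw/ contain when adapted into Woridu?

2

After substitution the input is /dθgeadw/.
The unsyllabifiable consonants are /d/, /w/; each receives one epenthetic vowel.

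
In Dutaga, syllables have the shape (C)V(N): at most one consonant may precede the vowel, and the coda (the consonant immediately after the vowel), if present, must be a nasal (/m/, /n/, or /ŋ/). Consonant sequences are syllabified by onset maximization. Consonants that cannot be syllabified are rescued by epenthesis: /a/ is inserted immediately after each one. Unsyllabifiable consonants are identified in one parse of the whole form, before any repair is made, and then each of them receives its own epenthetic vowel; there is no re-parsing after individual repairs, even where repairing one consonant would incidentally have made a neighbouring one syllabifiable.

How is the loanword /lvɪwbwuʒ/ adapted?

lavɪwabawuʒa

The consonants /l/, /w/, /b/, /ʒ/ cannot be parsed into a legal (C)V(N) syllable (only a nasal (/m/, /n/, or /ŋ/) is licensed in coda position; onsets are limited to one consonant).
Each unlicensed consonant becomes the onset of a new syllable: /l/ → /la/, /w/ → /wa/, /b/ → /ba/, /ʒ/ → /ʒa/.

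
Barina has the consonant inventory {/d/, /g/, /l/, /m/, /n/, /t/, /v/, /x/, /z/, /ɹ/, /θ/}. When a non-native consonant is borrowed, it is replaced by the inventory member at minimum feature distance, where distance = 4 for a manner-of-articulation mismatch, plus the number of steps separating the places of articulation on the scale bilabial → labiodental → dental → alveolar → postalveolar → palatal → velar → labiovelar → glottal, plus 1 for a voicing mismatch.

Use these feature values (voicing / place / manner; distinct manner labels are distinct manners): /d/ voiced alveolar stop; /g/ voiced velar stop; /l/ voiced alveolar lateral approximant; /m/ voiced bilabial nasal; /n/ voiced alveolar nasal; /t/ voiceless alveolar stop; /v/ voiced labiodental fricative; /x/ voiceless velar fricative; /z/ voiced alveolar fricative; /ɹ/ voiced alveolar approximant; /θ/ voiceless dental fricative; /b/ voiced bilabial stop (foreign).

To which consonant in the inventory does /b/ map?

/d/ is closest: same manner (stop), place distance 3 (bilabial→alveolar), same voicing; total 3. Next closest is /m/ at distance 4.

d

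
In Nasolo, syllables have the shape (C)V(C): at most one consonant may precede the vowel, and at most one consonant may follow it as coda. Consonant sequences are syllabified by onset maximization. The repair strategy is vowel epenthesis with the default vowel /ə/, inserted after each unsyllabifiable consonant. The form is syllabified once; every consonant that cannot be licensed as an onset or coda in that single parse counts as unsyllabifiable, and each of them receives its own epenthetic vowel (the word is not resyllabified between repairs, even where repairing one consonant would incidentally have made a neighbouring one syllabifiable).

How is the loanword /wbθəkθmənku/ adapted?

wəbəθəkθəmənku

Under (C)V(C), the unsyllabifiable consonants are /w/, /b/, /θ/ (at most one coda consonant is licensed; onsets are limited to one consonant).
Epenthesis after each stranded consonant: /w/ → /wə/, /b/ → /bə/, /θ/ → /θə/.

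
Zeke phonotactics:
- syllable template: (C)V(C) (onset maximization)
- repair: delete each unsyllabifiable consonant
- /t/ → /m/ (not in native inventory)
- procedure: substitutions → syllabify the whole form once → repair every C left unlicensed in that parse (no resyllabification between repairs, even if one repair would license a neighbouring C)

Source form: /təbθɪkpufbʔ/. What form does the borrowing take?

Substitution: /t/ → /m/, giving /məbθɪkpufbʔ/.
Syllabifying with onset maximization leaves /b/, /ʔ/ stranded (at most one coda consonant is licensed; onsets are limited to one consonant).
Deletion applies to /b/, /ʔ/.

məbθɪkpuf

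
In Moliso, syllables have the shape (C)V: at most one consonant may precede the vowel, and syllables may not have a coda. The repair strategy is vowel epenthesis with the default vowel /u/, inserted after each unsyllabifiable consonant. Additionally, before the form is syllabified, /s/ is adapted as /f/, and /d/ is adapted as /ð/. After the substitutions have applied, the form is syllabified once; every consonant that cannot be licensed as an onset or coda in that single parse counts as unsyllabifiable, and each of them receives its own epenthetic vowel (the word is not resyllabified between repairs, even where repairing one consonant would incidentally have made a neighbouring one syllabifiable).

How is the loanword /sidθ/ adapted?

Substitution: /s/ → /f/, /d/ → /ð/, giving /fiðθ/.
Syllabifying with onset maximization leaves /ð/, /θ/ stranded (no codas are permitted; onsets are limited to one consonant).
Epenthesis after each stranded consonant: /ð/ → /ðu/, /θ/ → /θu/.

fiðuθu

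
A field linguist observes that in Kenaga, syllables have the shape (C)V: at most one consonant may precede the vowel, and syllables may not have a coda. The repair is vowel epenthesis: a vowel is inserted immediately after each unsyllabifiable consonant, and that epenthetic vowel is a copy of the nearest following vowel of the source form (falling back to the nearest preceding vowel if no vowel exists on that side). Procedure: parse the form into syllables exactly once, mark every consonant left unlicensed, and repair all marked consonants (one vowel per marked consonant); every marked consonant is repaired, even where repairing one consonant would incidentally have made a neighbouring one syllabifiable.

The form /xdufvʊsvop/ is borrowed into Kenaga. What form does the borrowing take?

xudufʊvʊsovopo

Syllabifying with onset maximization leaves /x/, /f/, /s/, /p/ stranded (no codas are permitted; onsets are limited to one consonant).
Each unlicensed consonant becomes the onset of a new syllable: /x/ → /xu/, /f/ → /fʊ/, /s/ → /so/, /p/ → /po/.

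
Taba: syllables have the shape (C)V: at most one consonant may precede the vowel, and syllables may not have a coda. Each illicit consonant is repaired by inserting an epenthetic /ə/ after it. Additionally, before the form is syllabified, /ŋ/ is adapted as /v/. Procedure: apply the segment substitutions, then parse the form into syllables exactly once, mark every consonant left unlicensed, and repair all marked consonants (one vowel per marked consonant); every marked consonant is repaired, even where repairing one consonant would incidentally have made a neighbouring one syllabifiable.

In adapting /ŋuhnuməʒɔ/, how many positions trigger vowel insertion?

1

After substitution the input is /vuhnuməʒɔ/.
The unsyllabifiable consonants are /h/; each receives one epenthetic vowel.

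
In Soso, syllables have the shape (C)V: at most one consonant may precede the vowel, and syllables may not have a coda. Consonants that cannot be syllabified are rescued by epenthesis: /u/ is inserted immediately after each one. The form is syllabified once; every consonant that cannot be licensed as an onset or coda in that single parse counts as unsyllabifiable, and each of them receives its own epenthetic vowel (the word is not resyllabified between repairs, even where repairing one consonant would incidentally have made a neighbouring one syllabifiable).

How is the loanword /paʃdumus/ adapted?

The consonants /ʃ/, /s/ cannot be parsed into a legal (C)V syllable (no codas are permitted; onsets are limited to one consonant).
Inserting the epenthetic vowel yields /ʃ/ → /ʃu/, /s/ → /su/.

paʃudumusu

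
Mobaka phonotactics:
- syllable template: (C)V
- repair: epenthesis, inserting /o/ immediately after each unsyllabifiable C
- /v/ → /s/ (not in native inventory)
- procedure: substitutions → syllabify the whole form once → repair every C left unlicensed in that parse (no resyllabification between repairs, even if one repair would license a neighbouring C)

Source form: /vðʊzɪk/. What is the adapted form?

soðʊzɪko

Substitution: /v/ → /s/, giving /sðʊzɪk/.
Syllabifying with onset maximization leaves /s/, /k/ stranded (no codas are permitted; onsets are limited to one consonant).
Inserting the epenthetic vowel yields /s/ → /so/, /k/ → /ko/.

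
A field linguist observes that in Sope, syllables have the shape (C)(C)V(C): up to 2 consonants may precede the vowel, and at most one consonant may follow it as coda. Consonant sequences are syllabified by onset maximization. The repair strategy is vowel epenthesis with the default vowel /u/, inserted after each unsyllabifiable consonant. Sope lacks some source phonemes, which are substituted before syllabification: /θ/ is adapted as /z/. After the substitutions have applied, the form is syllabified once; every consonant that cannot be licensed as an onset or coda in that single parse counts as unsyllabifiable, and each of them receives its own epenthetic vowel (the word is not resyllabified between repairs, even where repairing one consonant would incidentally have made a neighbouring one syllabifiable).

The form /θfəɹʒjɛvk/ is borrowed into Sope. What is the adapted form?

zfəɹʒjɛvku

Substitution: /θ/ → /z/, giving /zfəɹʒjɛvk/.
The consonants /k/ cannot be parsed into a legal (C)(C)V(C) syllable (at most one coda consonant is licensed; onsets may contain at most 2 consonants).
Epenthesis after each stranded consonant: /k/ → /ku/.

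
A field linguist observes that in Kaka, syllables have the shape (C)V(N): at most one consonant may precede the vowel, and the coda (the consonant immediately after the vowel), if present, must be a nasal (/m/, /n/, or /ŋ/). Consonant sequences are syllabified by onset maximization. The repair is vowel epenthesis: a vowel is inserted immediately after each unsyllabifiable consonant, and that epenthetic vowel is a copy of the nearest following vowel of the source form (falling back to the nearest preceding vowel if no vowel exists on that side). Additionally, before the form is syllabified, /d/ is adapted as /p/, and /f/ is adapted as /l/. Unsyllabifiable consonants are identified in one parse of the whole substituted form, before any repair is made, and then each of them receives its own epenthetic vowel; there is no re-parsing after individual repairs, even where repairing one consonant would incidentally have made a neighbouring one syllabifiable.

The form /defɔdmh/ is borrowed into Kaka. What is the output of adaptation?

Substitution: /d/ → /p/, /f/ → /l/, giving /pelɔpmh/.
Under (C)V(N), the unsyllabifiable consonants are /p/, /m/, /h/ (only a nasal (/m/, /n/, or /ŋ/) is licensed in coda position; onsets are limited to one consonant).
Epenthesis after each stranded consonant: /p/ → /pɔ/, /m/ → /mɔ/, /h/ → /hɔ/.

pelɔpɔmɔhɔ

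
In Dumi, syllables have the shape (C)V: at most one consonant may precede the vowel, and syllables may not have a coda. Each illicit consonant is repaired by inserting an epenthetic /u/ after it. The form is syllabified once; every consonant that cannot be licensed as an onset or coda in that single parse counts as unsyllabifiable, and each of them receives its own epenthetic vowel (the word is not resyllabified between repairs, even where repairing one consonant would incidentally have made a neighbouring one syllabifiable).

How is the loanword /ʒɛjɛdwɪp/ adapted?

ʒɛjɛduwɪpu

The consonants /d/, /p/ cannot be parsed into a legal (C)V syllable (no codas are permitted; onsets are limited to one consonant).
Epenthesis after each stranded consonant: /d/ → /du/, /p/ → /pu/.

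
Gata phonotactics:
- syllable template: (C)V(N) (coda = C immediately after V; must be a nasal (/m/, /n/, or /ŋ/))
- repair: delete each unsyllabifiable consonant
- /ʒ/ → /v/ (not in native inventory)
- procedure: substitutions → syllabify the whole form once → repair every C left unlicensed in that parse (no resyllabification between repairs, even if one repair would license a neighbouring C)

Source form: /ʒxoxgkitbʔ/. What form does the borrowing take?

xoki

Substitution: /ʒ/ → /v/, giving /vxoxgkitbʔ/.
The consonants /v/, /x/, /g/, /t/, /b/, /ʔ/ cannot be parsed into a legal (C)V(N) syllable (only a nasal (/m/, /n/, or /ŋ/) is licensed in coda position; onsets are limited to one consonant).
Deletion applies to /v/, /x/, /g/, /t/, /b/, /ʔ/.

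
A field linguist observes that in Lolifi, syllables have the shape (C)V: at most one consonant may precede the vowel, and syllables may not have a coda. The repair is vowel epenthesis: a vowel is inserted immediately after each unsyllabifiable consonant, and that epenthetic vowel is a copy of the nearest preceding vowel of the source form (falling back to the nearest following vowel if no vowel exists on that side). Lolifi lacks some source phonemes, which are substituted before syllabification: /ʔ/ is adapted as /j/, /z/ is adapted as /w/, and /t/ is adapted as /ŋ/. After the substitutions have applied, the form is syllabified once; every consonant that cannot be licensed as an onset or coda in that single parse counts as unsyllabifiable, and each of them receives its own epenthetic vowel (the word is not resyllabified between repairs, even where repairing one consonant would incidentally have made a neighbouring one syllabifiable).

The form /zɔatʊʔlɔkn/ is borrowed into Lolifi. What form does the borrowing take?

Substitution: /z/ → /w/, /t/ → /ŋ/, /ʔ/ → /j/, giving /wɔaŋʊjlɔkn/.
The consonants /j/, /k/, /n/ cannot be parsed into a legal (C)V syllable (no codas are permitted; onsets are limited to one consonant).
Each unlicensed consonant becomes the onset of a new syllable: /j/ → /jʊ/, /k/ → /kɔ/, /n/ → /nɔ/.

wɔaŋʊjʊlɔkɔnɔ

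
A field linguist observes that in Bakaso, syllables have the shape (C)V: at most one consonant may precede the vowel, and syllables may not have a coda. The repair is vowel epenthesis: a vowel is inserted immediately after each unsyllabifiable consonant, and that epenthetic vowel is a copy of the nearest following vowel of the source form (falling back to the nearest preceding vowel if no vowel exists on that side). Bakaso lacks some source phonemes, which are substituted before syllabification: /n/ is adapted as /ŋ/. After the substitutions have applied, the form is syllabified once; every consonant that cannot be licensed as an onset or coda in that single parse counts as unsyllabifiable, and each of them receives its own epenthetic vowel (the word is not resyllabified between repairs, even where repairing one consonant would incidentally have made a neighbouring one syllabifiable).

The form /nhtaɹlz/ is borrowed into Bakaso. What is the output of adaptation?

ŋahataɹalaza

Substitution: /n/ → /ŋ/, giving /ŋhtaɹlz/.
Under (C)V, the unsyllabifiable consonants are /ŋ/, /h/, /ɹ/, /l/, /z/ (no codas are permitted; onsets are limited to one consonant).
Each unlicensed consonant becomes the onset of a new syllable: /ŋ/ → /ŋa/, /h/ → /ha/, /ɹ/ → /ɹa/, /l/ → /la/, /z/ → /za/.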